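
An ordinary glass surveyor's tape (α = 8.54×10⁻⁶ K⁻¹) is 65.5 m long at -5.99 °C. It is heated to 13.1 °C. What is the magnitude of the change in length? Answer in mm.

ΔL = 10.7 mm

|ΔT| = |13.1 − (-5.99)| = 19.09 K
ΔL = αL₀ΔT = (8.54×10⁻⁶)(65.5)(19.09) = 1.07×10⁻² m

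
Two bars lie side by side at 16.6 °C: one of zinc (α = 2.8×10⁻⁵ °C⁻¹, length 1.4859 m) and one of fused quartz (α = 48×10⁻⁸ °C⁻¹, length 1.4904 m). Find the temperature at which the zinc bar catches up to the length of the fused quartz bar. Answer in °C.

T = 126.7 °C

L₁(1 + α₁ΔT) = L₂(1 + α₂ΔT) ⇒ ΔT = (L₂ − L₁)/(α₁L₁ − α₂L₂)
L₂ − L₁ = 1.4904 − 1.4859 = 4.50×10⁻³ m
α₁L₁ − α₂L₂ = 2.8×10⁻⁵×1.4859 − 48×10⁻⁸×1.4904 = 4.0889808×10⁻⁵ m/K
ΔT = 4.50×10⁻³ / 4.0889808×10⁻⁵ = 110.052 K
T = 16.6 + 110.052 = 126.652 °C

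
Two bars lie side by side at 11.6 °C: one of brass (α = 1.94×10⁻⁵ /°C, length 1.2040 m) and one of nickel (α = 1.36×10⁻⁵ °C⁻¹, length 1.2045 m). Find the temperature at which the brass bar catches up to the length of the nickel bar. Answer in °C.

L₁(1 + α₁ΔT) = L₂(1 + α₂ΔT) ⇒ ΔT = (L₂ − L₁)/(α₁L₁ − α₂L₂)
L₂ − L₁ = 1.2045 − 1.2040 = 5.00×10⁻⁴ m
α₁L₁ − α₂L₂ = 1.94×10⁻⁵×1.2040 − 1.36×10⁻⁵×1.2045 = 6.9764×10⁻⁶ m/K
ΔT = 5.00×10⁻⁴ / 6.9764×10⁻⁶ = 71.6702 K
T = 11.6 + 71.6702 = 83.2702 °C

T = 83.27 °C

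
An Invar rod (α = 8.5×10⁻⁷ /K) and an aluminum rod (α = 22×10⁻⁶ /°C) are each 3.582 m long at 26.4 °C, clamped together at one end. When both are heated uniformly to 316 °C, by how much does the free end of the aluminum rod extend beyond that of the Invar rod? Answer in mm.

21.9 mm

ΔT = 289.6 K
Invar: ΔL = 8.5×10⁻⁷ × 3.582 m × 289.6 = 8.8175×10⁻⁴ m = 0.88175 mm
aluminum: ΔL = 22×10⁻⁶ × 3.582 m × 289.6 = 2.2822×10⁻² m = 22.822 mm
difference = 22.822 − 0.88175 = 21.94025 mm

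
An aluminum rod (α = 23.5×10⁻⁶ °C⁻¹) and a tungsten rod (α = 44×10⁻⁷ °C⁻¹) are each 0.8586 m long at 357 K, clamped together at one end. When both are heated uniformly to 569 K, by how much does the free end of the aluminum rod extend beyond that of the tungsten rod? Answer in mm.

ΔT = 212 K
aluminum: ΔL = 23.5×10⁻⁶ × 0.8586 m × 212 = 4.2775×10⁻³ m = 4.2775 mm
tungsten: ΔL = 44×10⁻⁷ × 0.8586 m × 212 = 8.0090×10⁻⁴ m = 0.80090 mm
difference = 4.2775 − 0.80090 = 3.4766 mm

3.48 mm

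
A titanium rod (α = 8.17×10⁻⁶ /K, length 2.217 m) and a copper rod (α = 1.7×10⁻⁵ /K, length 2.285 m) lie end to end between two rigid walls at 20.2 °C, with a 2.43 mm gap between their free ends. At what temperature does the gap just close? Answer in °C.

Gap closes when ΔL₁ + ΔL₂ = 2.43 mm = 2.43×10⁻³ m
(α₁L₁ + α₂L₂)ΔT = g
α₁L₁ + α₂L₂ = 8.17×10⁻⁶×2.217 + 1.7×10⁻⁵×2.285 = 5.695789×10⁻⁵ m/K
ΔT = 2.43×10⁻³ / 5.695789×10⁻⁵ = 42.663 K
T = 20.2 + 42.663 = 62.863 °C

T = 62.9 °C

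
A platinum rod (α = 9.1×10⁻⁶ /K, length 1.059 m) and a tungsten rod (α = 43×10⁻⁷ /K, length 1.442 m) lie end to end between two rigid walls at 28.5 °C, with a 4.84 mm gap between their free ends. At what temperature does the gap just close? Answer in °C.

Gap closes when ΔL₁ + ΔL₂ = 4.84 mm = 4.84×10⁻³ m
(α₁L₁ + α₂L₂)ΔT = g
α₁L₁ + α₂L₂ = 9.1×10⁻⁶×1.059 + 43×10⁻⁷×1.442 = 1.58375×10⁻⁵ m/K
ΔT = 4.84×10⁻³ / 1.58375×10⁻⁵ = 305.60 K
T = 28.5 + 305.60 = 334.10 °C

T = 334 °C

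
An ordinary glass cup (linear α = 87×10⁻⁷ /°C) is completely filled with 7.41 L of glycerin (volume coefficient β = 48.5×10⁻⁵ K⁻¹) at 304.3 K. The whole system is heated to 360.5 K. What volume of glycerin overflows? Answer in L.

The cup also expands: β_container ≈ 3α = 2.61×10⁻⁵ /K
Net overflow = V₀(β_liq − 3α_cont)ΔT
β − 3α = 4.85×10⁻⁴ − 2.61×10⁻⁵ = 4.589×10⁻⁴ /K; ΔT = 56.2 K
ΔV = 7.41 × 4.589×10⁻⁴ × 56.2 = 0.191 L

0.191 L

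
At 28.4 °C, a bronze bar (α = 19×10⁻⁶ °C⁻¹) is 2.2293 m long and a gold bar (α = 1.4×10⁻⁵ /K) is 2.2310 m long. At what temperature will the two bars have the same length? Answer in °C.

L₁(1 + α₁ΔT) = L₂(1 + α₂ΔT) ⇒ ΔT = (L₂ − L₁)/(α₁L₁ − α₂L₂)
L₂ − L₁ = 2.2310 − 2.2293 = 1.70×10⁻³ m
α₁L₁ − α₂L₂ = 19×10⁻⁶×2.2293 − 1.4×10⁻⁵×2.2310 = 1.11227×10⁻⁵ m/K
ΔT = 1.70×10⁻³ / 1.11227×10⁻⁵ = 152.841 K
T = 28.4 + 152.841 = 181.241 °C

T = 181.2 °C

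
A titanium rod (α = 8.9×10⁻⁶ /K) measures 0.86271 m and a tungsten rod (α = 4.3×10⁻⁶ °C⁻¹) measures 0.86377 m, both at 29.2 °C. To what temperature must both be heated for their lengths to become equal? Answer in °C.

T = 296.6 °C

L₁(1 + α₁ΔT) = L₂(1 + α₂ΔT) ⇒ ΔT = (L₂ − L₁)/(α₁L₁ − α₂L₂)
L₂ − L₁ = 0.86377 − 0.86271 = 1.06×10⁻³ m
α₁L₁ − α₂L₂ = 8.9×10⁻⁶×0.86271 − 4.3×10⁻⁶×0.86377 = 3.963908×10⁻⁶ m/K
ΔT = 1.06×10⁻³ / 3.963908×10⁻⁶ = 267.413 K
T = 29.2 + 267.413 = 296.613 °C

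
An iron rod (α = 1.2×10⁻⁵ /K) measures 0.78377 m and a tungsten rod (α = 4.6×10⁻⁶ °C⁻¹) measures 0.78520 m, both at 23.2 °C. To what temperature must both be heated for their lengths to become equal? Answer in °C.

T = 270.0 °C

Equal length when α₁L₁ΔT − α₂L₂ΔT = L₂ − L₁ = 1.43×10⁻³ m
α₁L₁ = 9.40524×10⁻⁶, α₂L₂ = 3.61192×10⁻⁶ → Δ(αL) = 5.79332×10⁻⁶ m/K
ΔT = 1.43×10⁻³ / 5.79332×10⁻⁶ = 246.836 K, so T = 23.2 + 246.836 = 270.036 °C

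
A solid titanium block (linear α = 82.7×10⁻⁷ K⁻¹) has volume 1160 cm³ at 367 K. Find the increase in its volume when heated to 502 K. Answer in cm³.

Isotropic solid: β ≈ 3α = 2.5×10⁻⁵ /K; ΔT = 135 K
ΔV = 3αV₀ΔT = 3(82.7×10⁻⁷)(1160)(135) = 3.89 cm³

ΔV = 3.89 cm³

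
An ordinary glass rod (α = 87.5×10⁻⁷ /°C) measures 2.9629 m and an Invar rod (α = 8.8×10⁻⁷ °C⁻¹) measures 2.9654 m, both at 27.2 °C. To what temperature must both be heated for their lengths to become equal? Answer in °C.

T = 134.4 °C

Equal length when α₁L₁ΔT − α₂L₂ΔT = L₂ − L₁ = 2.50×10⁻³ m
α₁L₁ = 2.5925375×10⁻⁵, α₂L₂ = 2.609552×10⁻⁶ → Δ(αL) = 2.3315823×10⁻⁵ m/K
ΔT = 2.50×10⁻³ / 2.3315823×10⁻⁵ = 107.223 K, so T = 27.2 + 107.223 = 134.423 °C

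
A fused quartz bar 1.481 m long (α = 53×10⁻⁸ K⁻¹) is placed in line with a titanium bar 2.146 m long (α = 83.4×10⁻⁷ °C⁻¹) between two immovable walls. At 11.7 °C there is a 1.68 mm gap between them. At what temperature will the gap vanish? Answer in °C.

α₁L₁ = 7.8493×10⁻⁷ m/K, α₂L₂ = 1.789764×10⁻⁵ m/K → total 1.868257×10⁻⁵ m/K
ΔT = g/(α₁L₁+α₂L₂) = 1.68×10⁻³ / 1.868257×10⁻⁵ = 89.92 K
T = 11.7 + 89.92 = 101.62 °C

T = 102 °C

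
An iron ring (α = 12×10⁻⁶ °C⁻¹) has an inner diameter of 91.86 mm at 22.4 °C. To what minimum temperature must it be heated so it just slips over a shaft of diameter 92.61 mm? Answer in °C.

Required Δd = 92.61 − 91.86 = 0.75 mm
Δd = αd₀ΔT ⇒ ΔT = Δd/(αd₀) = 0.75 / (12×10⁻⁶ × 91.86) = 680.38 K
T_min = 22.4 + 680.38 = 702.78 °C

T = 703 °C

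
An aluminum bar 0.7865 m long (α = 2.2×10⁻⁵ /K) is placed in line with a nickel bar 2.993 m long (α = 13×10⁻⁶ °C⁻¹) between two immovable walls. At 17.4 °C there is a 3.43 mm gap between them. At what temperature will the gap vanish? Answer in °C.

α₁L₁ = 1.7303×10⁻⁵ m/K, α₂L₂ = 3.8909×10⁻⁵ m/K → total 5.6212×10⁻⁵ m/K
ΔT = g/(α₁L₁+α₂L₂) = 3.43×10⁻³ / 5.6212×10⁻⁵ = 61.019 K
T = 17.4 + 61.019 = 78.419 °C

T = 78.4 °C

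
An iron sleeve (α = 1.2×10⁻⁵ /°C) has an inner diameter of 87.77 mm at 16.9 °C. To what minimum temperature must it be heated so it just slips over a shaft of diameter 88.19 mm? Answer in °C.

T = 416 °C

Required Δd = 88.19 − 87.77 = 0.42 mm
Δd = αd₀ΔT ⇒ ΔT = Δd/(αd₀) = 0.42 / (1.2×10⁻⁵ × 87.77) = 398.77 K
T_min = 16.9 + 398.77 = 415.67 °C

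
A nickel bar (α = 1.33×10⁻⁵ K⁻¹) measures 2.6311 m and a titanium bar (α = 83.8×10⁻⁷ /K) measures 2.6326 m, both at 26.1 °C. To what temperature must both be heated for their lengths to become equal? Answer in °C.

L₁(1 + α₁ΔT) = L₂(1 + α₂ΔT) ⇒ ΔT = (L₂ − L₁)/(α₁L₁ − α₂L₂)
L₂ − L₁ = 2.6326 − 2.6311 = 1.50×10⁻³ m
α₁L₁ − α₂L₂ = 1.33×10⁻⁵×2.6311 − 83.8×10⁻⁷×2.6326 = 1.2932442×10⁻⁵ m/K
ΔT = 1.50×10⁻³ / 1.2932442×10⁻⁵ = 115.987 K
T = 26.1 + 115.987 = 142.087 °C

T = 142.1 °C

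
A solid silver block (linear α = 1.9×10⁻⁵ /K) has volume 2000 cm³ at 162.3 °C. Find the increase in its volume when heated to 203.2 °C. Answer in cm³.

ΔV = 4.66 cm³

Isotropic solid: β ≈ 3α = 5.7×10⁻⁵ /K; ΔT = 40.9 K
ΔV = 3αV₀ΔT = 3(1.9×10⁻⁵)(2000)(40.9) = 4.66 cm³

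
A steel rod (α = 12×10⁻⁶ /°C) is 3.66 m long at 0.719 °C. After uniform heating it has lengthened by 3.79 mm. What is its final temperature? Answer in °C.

T = 87.0 °C

ΔL = αL₀ΔT ⇒ ΔT = ΔL / (αL₀)
ΔT = 3.79×10⁻³ m / (12×10⁻⁶ × 3.66 m) = 86.293 K
T = 0.719 + 86.293 = 87.012 °C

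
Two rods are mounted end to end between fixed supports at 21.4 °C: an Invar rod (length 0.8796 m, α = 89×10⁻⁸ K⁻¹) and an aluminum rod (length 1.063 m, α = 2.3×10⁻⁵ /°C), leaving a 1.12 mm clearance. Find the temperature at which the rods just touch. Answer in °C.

α₁L₁ = 7.82844×10⁻⁷ m/K, α₂L₂ = 2.4449×10⁻⁵ m/K → total 2.5231844×10⁻⁵ m/K
ΔT = g/(α₁L₁+α₂L₂) = 1.12×10⁻³ / 2.5231844×10⁻⁵ = 44.388 K
T = 21.4 + 44.388 = 65.788 °C

T = 65.8 °C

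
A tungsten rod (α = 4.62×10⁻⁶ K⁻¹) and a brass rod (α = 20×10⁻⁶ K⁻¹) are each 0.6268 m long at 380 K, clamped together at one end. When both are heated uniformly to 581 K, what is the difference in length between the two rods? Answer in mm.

ΔT = 201 K
tungsten: ΔL = 4.62×10⁻⁶ × 0.6268 m × 201 = 5.8206×10⁻⁴ m = 0.58206 mm
brass: ΔL = 20×10⁻⁶ × 0.6268 m × 201 = 2.5197×10⁻³ m = 2.5197 mm
difference = 2.5197 − 0.58206 = 1.93764 mm

1.94 mm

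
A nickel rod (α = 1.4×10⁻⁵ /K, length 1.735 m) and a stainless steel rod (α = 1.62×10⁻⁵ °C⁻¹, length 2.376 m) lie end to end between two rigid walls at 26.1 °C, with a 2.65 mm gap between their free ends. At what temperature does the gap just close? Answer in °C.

Gap closes when ΔL₁ + ΔL₂ = 2.65 mm = 2.65×10⁻³ m
(α₁L₁ + α₂L₂)ΔT = g
α₁L₁ + α₂L₂ = 1.4×10⁻⁵×1.735 + 1.62×10⁻⁵×2.376 = 6.27812×10⁻⁵ m/K
ΔT = 2.65×10⁻³ / 6.27812×10⁻⁵ = 42.210 K
T = 26.1 + 42.210 = 68.310 °C

T = 68.3 °C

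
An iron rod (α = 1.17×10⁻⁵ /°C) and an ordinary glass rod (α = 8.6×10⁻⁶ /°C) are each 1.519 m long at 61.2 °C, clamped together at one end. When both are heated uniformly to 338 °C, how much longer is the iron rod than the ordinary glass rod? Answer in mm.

ΔT = 276.8 K
iron: ΔL = 1.17×10⁻⁵ × 1.519 m × 276.8 = 4.9194×10⁻³ m = 4.9194 mm
ordinary glass: ΔL = 8.6×10⁻⁶ × 1.519 m × 276.8 = 3.6159×10⁻³ m = 3.6159 mm
difference = 4.9194 − 3.6159 = 1.3035 mm

1.30 mm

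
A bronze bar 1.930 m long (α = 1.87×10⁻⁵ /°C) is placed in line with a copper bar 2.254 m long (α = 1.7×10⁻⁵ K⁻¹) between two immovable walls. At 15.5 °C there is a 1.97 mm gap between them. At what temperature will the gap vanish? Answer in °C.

α₁L₁ = 3.6091×10⁻⁵ m/K, α₂L₂ = 3.8318×10⁻⁵ m/K → total 7.4409×10⁻⁵ m/K
ΔT = g/(α₁L₁+α₂L₂) = 1.97×10⁻³ / 7.4409×10⁻⁵ = 26.475 K
T = 15.5 + 26.475 = 41.975 °C

T = 42.0 °C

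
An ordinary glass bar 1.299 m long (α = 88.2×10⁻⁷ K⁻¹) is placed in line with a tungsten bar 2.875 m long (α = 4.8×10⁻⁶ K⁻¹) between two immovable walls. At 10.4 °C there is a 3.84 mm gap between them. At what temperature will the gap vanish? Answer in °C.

Gap closes when ΔL₁ + ΔL₂ = 3.84 mm = 3.84×10⁻³ m
(α₁L₁ + α₂L₂)ΔT = g
α₁L₁ + α₂L₂ = 88.2×10⁻⁷×1.299 + 4.8×10⁻⁶×2.875 = 2.525718×10⁻⁵ m/K
ΔT = 3.84×10⁻³ / 2.525718×10⁻⁵ = 152.04 K
T = 10.4 + 152.04 = 162.44 °C

T = 162 °C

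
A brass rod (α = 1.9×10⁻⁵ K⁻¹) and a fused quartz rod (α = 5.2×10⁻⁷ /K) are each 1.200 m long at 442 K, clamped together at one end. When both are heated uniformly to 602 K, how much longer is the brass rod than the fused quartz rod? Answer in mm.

3.55 mm

ΔT = 160 K
brass: ΔL = 1.9×10⁻⁵ × 1.200 m × 160 = 3.6480×10⁻³ m = 3.6480 mm
fused quartz: ΔL = 5.2×10⁻⁷ × 1.200 m × 160 = 9.9840×10⁻⁵ m = 0.099840 mm
difference = 3.6480 − 0.099840 = 3.54816 mm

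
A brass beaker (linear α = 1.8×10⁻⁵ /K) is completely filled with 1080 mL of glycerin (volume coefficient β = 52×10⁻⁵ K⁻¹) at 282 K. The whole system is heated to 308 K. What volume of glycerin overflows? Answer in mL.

The beaker also expands: β_container ≈ 3α = 5.4×10⁻⁵ /K
Net overflow = V₀(β_liq − 3α_cont)ΔT
β − 3α = 5.20×10⁻⁴ − 5.4×10⁻⁵ = 4.66×10⁻⁴ /K; ΔT = 26 K
ΔV = 1080 × 4.66×10⁻⁴ × 26 = 13.1 mL

13.1 mL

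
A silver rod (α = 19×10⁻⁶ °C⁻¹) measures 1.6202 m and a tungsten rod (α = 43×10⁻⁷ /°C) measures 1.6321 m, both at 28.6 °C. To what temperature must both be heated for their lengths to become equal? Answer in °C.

L₁(1 + α₁ΔT) = L₂(1 + α₂ΔT) ⇒ ΔT = (L₂ − L₁)/(α₁L₁ − α₂L₂)
L₂ − L₁ = 1.6321 − 1.6202 = 1.19×10⁻² m
α₁L₁ − α₂L₂ = 19×10⁻⁶×1.6202 − 43×10⁻⁷×1.6321 = 2.376577×10⁻⁵ m/K
ΔT = 1.19×10⁻² / 2.376577×10⁻⁵ = 500.720 K
T = 28.6 + 500.720 = 529.320 °C

T = 529.3 °C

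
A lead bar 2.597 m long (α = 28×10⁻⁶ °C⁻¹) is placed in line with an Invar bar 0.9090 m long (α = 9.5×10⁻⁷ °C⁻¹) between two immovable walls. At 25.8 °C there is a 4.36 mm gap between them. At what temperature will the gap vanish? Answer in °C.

α₁L₁ = 7.2716×10⁻⁵ m/K, α₂L₂ = 8.6355×10⁻⁷ m/K → total 7.357955×10⁻⁵ m/K
ΔT = g/(α₁L₁+α₂L₂) = 4.36×10⁻³ / 7.357955×10⁻⁵ = 59.256 K
T = 25.8 + 59.256 = 85.056 °C

T = 85.1 °C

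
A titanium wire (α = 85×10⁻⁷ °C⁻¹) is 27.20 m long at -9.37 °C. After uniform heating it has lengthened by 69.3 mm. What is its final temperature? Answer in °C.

ΔL = αL₀ΔT ⇒ ΔT = ΔL / (αL₀)
ΔT = 69.3×10⁻³ m / (85×10⁻⁷ × 27.20 m) = 299.74 K
T = -9.37 + 299.74 = 290.37 °C

T = 290 °C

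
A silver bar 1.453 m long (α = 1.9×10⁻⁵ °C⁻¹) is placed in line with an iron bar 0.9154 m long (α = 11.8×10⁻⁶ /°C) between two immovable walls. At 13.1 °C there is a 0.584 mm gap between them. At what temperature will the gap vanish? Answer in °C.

T = 28.3 °C

α₁L₁ = 2.7607×10⁻⁵ m/K, α₂L₂ = 1.080172×10⁻⁵ m/K → total 3.840872×10⁻⁵ m/K
ΔT = g/(α₁L₁+α₂L₂) = 5.84×10⁻⁴ / 3.840872×10⁻⁵ = 15.205 K
T = 13.1 + 15.205 = 28.305 °C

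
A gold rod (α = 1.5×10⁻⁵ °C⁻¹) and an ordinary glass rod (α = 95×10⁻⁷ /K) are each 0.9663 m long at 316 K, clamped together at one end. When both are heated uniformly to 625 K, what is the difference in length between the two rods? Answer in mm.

ΔT = 309 K
gold: ΔL = 1.5×10⁻⁵ × 0.9663 m × 309 = 4.4788×10⁻³ m = 4.4788 mm
ordinary glass: ΔL = 95×10⁻⁷ × 0.9663 m × 309 = 2.8366×10⁻³ m = 2.8366 mm
difference = 4.4788 − 2.8366 = 1.6422 mm

1.64 mm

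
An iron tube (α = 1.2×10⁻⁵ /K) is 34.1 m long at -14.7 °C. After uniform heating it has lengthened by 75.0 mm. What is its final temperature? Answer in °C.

T = 169 °C

ΔL = αL₀ΔT ⇒ ΔT = ΔL / (αL₀)
ΔT = 75.0×10⁻³ m / (1.2×10⁻⁵ × 34.1 m) = 183.28 K
T = -14.7 + 183.28 = 168.58 °C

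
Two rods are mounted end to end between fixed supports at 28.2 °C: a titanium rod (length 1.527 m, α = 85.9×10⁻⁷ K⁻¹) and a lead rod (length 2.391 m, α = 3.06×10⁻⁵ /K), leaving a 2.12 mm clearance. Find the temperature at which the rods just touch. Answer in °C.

T = 52.8 °C

α₁L₁ = 1.311693×10⁻⁵ m/K, α₂L₂ = 7.31646×10⁻⁵ m/K → total 8.628153×10⁻⁵ m/K
ΔT = g/(α₁L₁+α₂L₂) = 2.12×10⁻³ / 8.628153×10⁻⁵ = 24.571 K
T = 28.2 + 24.571 = 52.771 °C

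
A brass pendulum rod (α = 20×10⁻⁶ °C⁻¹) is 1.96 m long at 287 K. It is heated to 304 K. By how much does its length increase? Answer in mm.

ΔL = 0.666 mm

|ΔT| = |304 − 287| = 17 K
ΔL = αL₀ΔT = (20×10⁻⁶)(1.96)(17) = 6.66×10⁻⁴ m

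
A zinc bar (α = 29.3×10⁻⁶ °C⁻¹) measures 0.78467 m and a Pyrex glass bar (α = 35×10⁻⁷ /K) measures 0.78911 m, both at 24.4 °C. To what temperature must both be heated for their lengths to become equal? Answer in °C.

T = 243.9 °C

L₁(1 + α₁ΔT) = L₂(1 + α₂ΔT) ⇒ ΔT = (L₂ − L₁)/(α₁L₁ − α₂L₂)
L₂ − L₁ = 0.78911 − 0.78467 = 4.44×10⁻³ m
α₁L₁ − α₂L₂ = 29.3×10⁻⁶×0.78467 − 35×10⁻⁷×0.78911 = 2.0228946×10⁻⁵ m/K
ΔT = 4.44×10⁻³ / 2.0228946×10⁻⁵ = 219.487 K
T = 24.4 + 219.487 = 243.887 °C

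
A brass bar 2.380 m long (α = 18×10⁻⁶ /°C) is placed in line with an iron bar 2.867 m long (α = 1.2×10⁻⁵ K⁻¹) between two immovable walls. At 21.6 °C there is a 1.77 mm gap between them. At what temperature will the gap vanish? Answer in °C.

Gap closes when ΔL₁ + ΔL₂ = 1.77 mm = 1.77×10⁻³ m
(α₁L₁ + α₂L₂)ΔT = g
α₁L₁ + α₂L₂ = 18×10⁻⁶×2.380 + 1.2×10⁻⁵×2.867 = 7.7244×10⁻⁵ m/K
ΔT = 1.77×10⁻³ / 7.7244×10⁻⁵ = 22.914 K
T = 21.6 + 22.914 = 44.514 °C

T = 44.5 °C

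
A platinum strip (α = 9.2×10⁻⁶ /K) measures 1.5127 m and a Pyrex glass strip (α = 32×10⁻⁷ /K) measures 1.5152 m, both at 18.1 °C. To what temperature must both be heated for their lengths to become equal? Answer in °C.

T = 293.8 °C

Equal length when α₁L₁ΔT − α₂L₂ΔT = L₂ − L₁ = 2.50×10⁻³ m
α₁L₁ = 1.391684×10⁻⁵, α₂L₂ = 4.84864×10⁻⁶ → Δ(αL) = 9.0682×10⁻⁶ m/K
ΔT = 2.50×10⁻³ / 9.0682×10⁻⁶ = 275.689 K, so T = 18.1 + 275.689 = 293.789 °C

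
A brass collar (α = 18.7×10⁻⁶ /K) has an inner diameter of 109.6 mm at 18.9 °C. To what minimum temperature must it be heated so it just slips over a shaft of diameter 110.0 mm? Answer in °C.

T = 214 °C

Required Δd = 110.0 − 109.6 = 0.4 mm
Δd = αd₀ΔT ⇒ ΔT = Δd/(αd₀) = 0.4 / (18.7×10⁻⁶ × 109.6) = 195.17 K
T_min = 18.9 + 195.17 = 214.07 °C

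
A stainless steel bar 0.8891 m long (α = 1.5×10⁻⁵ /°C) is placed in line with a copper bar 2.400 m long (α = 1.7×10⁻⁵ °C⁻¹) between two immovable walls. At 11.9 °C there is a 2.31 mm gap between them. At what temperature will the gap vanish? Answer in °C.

T = 54.6 °C

α₁L₁ = 1.33365×10⁻⁵ m/K, α₂L₂ = 4.080×10⁻⁵ m/K → total 5.41365×10⁻⁵ m/K
ΔT = g/(α₁L₁+α₂L₂) = 2.31×10⁻³ / 5.41365×10⁻⁵ = 42.670 K
T = 11.9 + 42.670 = 54.570 °C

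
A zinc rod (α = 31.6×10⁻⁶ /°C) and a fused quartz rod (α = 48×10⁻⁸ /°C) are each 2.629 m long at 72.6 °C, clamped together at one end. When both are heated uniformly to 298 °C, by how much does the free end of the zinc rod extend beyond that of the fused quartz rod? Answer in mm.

ΔT = 225.4 K
zinc: ΔL = 31.6×10⁻⁶ × 2.629 m × 225.4 = 1.8725×10⁻² m = 18.725 mm
fused quartz: ΔL = 48×10⁻⁸ × 2.629 m × 225.4 = 2.8444×10⁻⁴ m = 0.28444 mm
difference = 18.725 − 0.28444 = 18.44056 mm

18.4 mm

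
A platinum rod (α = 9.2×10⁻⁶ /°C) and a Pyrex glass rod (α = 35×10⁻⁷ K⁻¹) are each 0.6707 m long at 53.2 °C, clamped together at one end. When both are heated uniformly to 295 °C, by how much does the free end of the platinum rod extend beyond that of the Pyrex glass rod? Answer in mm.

ΔT = 241.8 K
platinum: ΔL = 9.2×10⁻⁶ × 0.6707 m × 241.8 = 1.4920×10⁻³ m = 1.4920 mm
Pyrex glass: ΔL = 35×10⁻⁷ × 0.6707 m × 241.8 = 5.6761×10⁻⁴ m = 0.56761 mm
difference = 1.4920 − 0.56761 = 0.92439 mm

0.924 mm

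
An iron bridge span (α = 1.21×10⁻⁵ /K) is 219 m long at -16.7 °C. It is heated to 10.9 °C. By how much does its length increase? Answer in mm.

ΔL = 73.1 mm

|ΔT| = |10.9 − (-16.7)| = 27.6 K
ΔL = αL₀ΔT = (1.21×10⁻⁵)(219)(27.6) = 7.31×10⁻² m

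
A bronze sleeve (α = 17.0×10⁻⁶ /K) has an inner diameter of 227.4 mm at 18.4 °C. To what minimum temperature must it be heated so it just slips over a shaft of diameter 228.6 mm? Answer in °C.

T = 329 °C

Required Δd = 228.6 − 227.4 = 1.2 mm
Δd = αd₀ΔT ⇒ ΔT = Δd/(αd₀) = 1.2 / (17.0×10⁻⁶ × 227.4) = 310.41 K
T_min = 18.4 + 310.41 = 328.81 °C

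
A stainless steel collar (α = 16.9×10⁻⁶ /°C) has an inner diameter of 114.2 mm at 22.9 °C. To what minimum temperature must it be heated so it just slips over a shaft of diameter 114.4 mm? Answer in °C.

T = 127 °C

Required Δd = 114.4 − 114.2 = 0.2 mm
Δd = αd₀ΔT ⇒ ΔT = Δd/(αd₀) = 0.2 / (16.9×10⁻⁶ × 114.2) = 103.63 K
T_min = 22.9 + 103.63 = 126.53 °C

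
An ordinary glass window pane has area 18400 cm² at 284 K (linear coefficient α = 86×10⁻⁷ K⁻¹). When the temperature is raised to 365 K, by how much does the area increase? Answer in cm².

ΔA = 25.6 cm²

Area coefficient ≈ 2α; |ΔT| = 81 K
ΔA = 2αA₀ΔT = 2(86×10⁻⁷)(18400)(81) = 25.6 cm²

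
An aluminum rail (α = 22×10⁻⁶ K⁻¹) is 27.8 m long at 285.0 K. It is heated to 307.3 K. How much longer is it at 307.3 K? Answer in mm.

|ΔT| = |307.3 − 285.0| = 22.3 K
ΔL = αL₀ΔT = (22×10⁻⁶)(27.8)(22.3) = 1.36×10⁻² m

ΔL = 13.6 mm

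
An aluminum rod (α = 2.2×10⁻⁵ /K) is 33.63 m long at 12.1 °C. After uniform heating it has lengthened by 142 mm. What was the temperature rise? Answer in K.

ΔT = 192 K

ΔL = αL₀ΔT ⇒ ΔT = ΔL / (αL₀)
ΔT = 142×10⁻³ m / (2.2×10⁻⁵ × 33.63 m) = 191.93 K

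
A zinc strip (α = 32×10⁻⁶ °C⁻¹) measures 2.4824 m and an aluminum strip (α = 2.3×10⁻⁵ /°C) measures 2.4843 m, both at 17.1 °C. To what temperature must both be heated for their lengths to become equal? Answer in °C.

Equal length when α₁L₁ΔT − α₂L₂ΔT = L₂ − L₁ = 1.90×10⁻³ m
α₁L₁ = 7.94368×10⁻⁵, α₂L₂ = 5.71389×10⁻⁵ → Δ(αL) = 2.22979×10⁻⁵ m/K
ΔT = 1.90×10⁻³ / 2.22979×10⁻⁵ = 85.210 K, so T = 17.1 + 85.210 = 102.310 °C

T = 102.3 °C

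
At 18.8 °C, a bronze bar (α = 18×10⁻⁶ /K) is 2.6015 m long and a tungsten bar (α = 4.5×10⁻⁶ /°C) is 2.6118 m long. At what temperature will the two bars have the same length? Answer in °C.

L₁(1 + α₁ΔT) = L₂(1 + α₂ΔT) ⇒ ΔT = (L₂ − L₁)/(α₁L₁ − α₂L₂)
L₂ − L₁ = 2.6118 − 2.6015 = 1.03×10⁻² m
α₁L₁ − α₂L₂ = 18×10⁻⁶×2.6015 − 4.5×10⁻⁶×2.6118 = 3.50739×10⁻⁵ m/K
ΔT = 1.03×10⁻² / 3.50739×10⁻⁵ = 293.666 K
T = 18.8 + 293.666 = 312.466 °C

T = 312.5 °C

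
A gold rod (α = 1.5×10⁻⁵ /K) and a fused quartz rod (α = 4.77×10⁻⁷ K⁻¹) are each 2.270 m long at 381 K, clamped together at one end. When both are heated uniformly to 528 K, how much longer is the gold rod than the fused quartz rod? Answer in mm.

ΔT = 147 K
gold: ΔL = 1.5×10⁻⁵ × 2.270 m × 147 = 5.0054×10⁻³ m = 5.0054 mm
fused quartz: ΔL = 4.77×10⁻⁷ × 2.270 m × 147 = 1.5917×10⁻⁴ m = 0.15917 mm
difference = 5.0054 − 0.15917 = 4.84623 mm

4.85 mm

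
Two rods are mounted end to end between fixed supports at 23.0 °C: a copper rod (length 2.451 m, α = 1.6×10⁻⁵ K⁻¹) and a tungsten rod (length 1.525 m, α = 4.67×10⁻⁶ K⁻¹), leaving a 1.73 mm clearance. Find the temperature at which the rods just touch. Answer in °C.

Gap closes when ΔL₁ + ΔL₂ = 1.73 mm = 1.73×10⁻³ m
(α₁L₁ + α₂L₂)ΔT = g
α₁L₁ + α₂L₂ = 1.6×10⁻⁵×2.451 + 4.67×10⁻⁶×1.525 = 4.633775×10⁻⁵ m/K
ΔT = 1.73×10⁻³ / 4.633775×10⁻⁵ = 37.335 K
T = 23.0 + 37.335 = 60.335 °C

T = 60.3 °C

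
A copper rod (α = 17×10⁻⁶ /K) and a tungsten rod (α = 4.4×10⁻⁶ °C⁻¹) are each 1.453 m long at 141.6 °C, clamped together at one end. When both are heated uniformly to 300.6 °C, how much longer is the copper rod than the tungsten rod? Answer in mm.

2.91 mm

ΔT = 159.0 K
copper: ΔL = 17×10⁻⁶ × 1.453 m × 159.0 = 3.9275×10⁻³ m = 3.9275 mm
tungsten: ΔL = 4.4×10⁻⁶ × 1.453 m × 159.0 = 1.0165×10⁻³ m = 1.0165 mm
difference = 3.9275 − 1.0165 = 2.9110 mm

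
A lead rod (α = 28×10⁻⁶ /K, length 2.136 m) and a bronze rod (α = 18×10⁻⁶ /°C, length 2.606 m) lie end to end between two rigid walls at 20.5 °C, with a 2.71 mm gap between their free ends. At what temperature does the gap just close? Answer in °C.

T = 45.9 °C

Gap closes when ΔL₁ + ΔL₂ = 2.71 mm = 2.71×10⁻³ m
(α₁L₁ + α₂L₂)ΔT = g
α₁L₁ + α₂L₂ = 28×10⁻⁶×2.136 + 18×10⁻⁶×2.606 = 1.06716×10⁻⁴ m/K
ΔT = 2.71×10⁻³ / 1.06716×10⁻⁴ = 25.395 K
T = 20.5 + 25.395 = 45.895 °C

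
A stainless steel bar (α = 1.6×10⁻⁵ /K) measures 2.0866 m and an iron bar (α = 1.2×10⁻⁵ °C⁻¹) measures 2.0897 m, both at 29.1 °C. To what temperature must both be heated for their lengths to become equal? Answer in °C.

Equal length when α₁L₁ΔT − α₂L₂ΔT = L₂ − L₁ = 3.10×10⁻³ m
α₁L₁ = 3.33856×10⁻⁵, α₂L₂ = 2.50764×10⁻⁵ → Δ(αL) = 8.3092×10⁻⁶ m/K
ΔT = 3.10×10⁻³ / 8.3092×10⁻⁶ = 373.080 K, so T = 29.1 + 373.080 = 402.180 °C

T = 402.2 °C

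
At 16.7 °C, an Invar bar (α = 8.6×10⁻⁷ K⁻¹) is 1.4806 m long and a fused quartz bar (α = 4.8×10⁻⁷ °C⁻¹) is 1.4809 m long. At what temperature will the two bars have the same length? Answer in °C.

L₁(1 + α₁ΔT) = L₂(1 + α₂ΔT) ⇒ ΔT = (L₂ − L₁)/(α₁L₁ − α₂L₂)
L₂ − L₁ = 1.4809 − 1.4806 = 3.00×10⁻⁴ m
α₁L₁ − α₂L₂ = 8.6×10⁻⁷×1.4806 − 4.8×10⁻⁷×1.4809 = 5.62484×10⁻⁷ m/K
ΔT = 3.00×10⁻⁴ / 5.62484×10⁻⁷ = 533.349 K
T = 16.7 + 533.349 = 550.049 °C

T = 550.0 °C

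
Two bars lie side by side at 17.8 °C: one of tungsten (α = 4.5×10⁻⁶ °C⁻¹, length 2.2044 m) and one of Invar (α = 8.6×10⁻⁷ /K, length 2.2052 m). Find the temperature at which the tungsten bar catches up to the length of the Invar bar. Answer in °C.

T = 117.5 °C

Equal length when α₁L₁ΔT − α₂L₂ΔT = L₂ − L₁ = 8.00×10⁻⁴ m
α₁L₁ = 9.9198×10⁻⁶, α₂L₂ = 1.896472×10⁻⁶ → Δ(αL) = 8.023328×10⁻⁶ m/K
ΔT = 8.00×10⁻⁴ / 8.023328×10⁻⁶ = 99.709 K, so T = 17.8 + 99.709 = 117.509 °C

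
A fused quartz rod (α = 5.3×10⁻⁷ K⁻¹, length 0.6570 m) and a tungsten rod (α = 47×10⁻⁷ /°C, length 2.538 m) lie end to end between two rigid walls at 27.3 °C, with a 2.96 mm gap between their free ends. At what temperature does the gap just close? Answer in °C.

T = 268 °C

α₁L₁ = 3.4821×10⁻⁷ m/K, α₂L₂ = 1.19286×10⁻⁵ m/K → total 1.227681×10⁻⁵ m/K
ΔT = g/(α₁L₁+α₂L₂) = 2.96×10⁻³ / 1.227681×10⁻⁵ = 241.10 K
T = 27.3 + 241.10 = 268.40 °C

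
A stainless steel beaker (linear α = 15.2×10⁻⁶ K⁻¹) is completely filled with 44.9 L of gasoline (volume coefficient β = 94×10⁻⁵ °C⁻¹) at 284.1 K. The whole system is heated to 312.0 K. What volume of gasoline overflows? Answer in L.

The beaker also expands: β_container ≈ 3α = 4.56×10⁻⁵ /K
Net overflow = V₀(β_liq − 3α_cont)ΔT
β − 3α = 9.40×10⁻⁴ − 4.56×10⁻⁵ = 8.944×10⁻⁴ /K; ΔT = 27.9 K
ΔV = 44.9 × 8.944×10⁻⁴ × 27.9 = 1.12 L

1.12 L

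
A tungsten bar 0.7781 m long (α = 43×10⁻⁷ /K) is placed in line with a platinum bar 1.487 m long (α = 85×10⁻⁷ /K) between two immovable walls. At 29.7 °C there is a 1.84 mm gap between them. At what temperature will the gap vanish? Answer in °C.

Gap closes when ΔL₁ + ΔL₂ = 1.84 mm = 1.84×10⁻³ m
(α₁L₁ + α₂L₂)ΔT = g
α₁L₁ + α₂L₂ = 43×10⁻⁷×0.7781 + 85×10⁻⁷×1.487 = 1.598533×10⁻⁵ m/K
ΔT = 1.84×10⁻³ / 1.598533×10⁻⁵ = 115.11 K
T = 29.7 + 115.11 = 144.81 °C

T = 145 °C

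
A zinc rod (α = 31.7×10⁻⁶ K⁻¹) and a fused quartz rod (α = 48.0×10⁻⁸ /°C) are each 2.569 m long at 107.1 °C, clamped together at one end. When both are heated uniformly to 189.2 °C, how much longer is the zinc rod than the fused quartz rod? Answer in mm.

ΔT = 82.1 K
zinc: ΔL = 31.7×10⁻⁶ × 2.569 m × 82.1 = 6.6860×10⁻³ m = 6.6860 mm
fused quartz: ΔL = 48.0×10⁻⁸ × 2.569 m × 82.1 = 1.0124×10⁻⁴ m = 0.10124 mm
difference = 6.6860 − 0.10124 = 6.58476 mm

6.58 mm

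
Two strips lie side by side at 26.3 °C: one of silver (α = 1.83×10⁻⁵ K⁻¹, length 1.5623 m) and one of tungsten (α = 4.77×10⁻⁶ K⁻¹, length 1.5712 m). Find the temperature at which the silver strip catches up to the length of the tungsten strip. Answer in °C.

T = 448.2 °C

Equal length when α₁L₁ΔT − α₂L₂ΔT = L₂ − L₁ = 8.90×10⁻³ m
α₁L₁ = 2.859009×10⁻⁵, α₂L₂ = 7.494624×10⁻⁶ → Δ(αL) = 2.1095466×10⁻⁵ m/K
ΔT = 8.90×10⁻³ / 2.1095466×10⁻⁵ = 421.892 K, so T = 26.3 + 421.892 = 448.192 °C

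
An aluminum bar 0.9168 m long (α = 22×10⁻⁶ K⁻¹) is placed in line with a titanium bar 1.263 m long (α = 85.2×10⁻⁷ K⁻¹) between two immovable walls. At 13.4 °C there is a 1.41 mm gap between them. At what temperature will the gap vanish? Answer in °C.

T = 59.0 °C

Gap closes when ΔL₁ + ΔL₂ = 1.41 mm = 1.41×10⁻³ m
(α₁L₁ + α₂L₂)ΔT = g
α₁L₁ + α₂L₂ = 22×10⁻⁶×0.9168 + 85.2×10⁻⁷×1.263 = 3.093036×10⁻⁵ m/K
ΔT = 1.41×10⁻³ / 3.093036×10⁻⁵ = 45.586 K
T = 13.4 + 45.586 = 58.986 °C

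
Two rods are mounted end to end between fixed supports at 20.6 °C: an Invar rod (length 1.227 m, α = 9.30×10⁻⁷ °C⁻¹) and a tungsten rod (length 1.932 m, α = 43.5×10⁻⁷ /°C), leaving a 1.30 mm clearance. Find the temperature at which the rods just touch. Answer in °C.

T = 157 °C

α₁L₁ = 1.14111×10⁻⁶ m/K, α₂L₂ = 8.4042×10⁻⁶ m/K → total 9.54531×10⁻⁶ m/K
ΔT = g/(α₁L₁+α₂L₂) = 1.30×10⁻³ / 9.54531×10⁻⁶ = 136.19 K
T = 20.6 + 136.19 = 156.79 °C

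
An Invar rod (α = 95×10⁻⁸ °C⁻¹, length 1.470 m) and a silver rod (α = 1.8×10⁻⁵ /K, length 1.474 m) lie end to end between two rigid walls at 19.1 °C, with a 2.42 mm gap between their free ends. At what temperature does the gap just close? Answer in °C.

T = 106 °C

Gap closes when ΔL₁ + ΔL₂ = 2.42 mm = 2.42×10⁻³ m
(α₁L₁ + α₂L₂)ΔT = g
α₁L₁ + α₂L₂ = 95×10⁻⁸×1.470 + 1.8×10⁻⁵×1.474 = 2.79285×10⁻⁵ m/K
ΔT = 2.42×10⁻³ / 2.79285×10⁻⁵ = 86.65 K
T = 19.1 + 86.65 = 105.75 °C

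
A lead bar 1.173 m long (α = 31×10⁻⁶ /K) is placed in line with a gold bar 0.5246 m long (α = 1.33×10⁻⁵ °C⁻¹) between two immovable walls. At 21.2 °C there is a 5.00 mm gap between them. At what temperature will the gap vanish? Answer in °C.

α₁L₁ = 3.6363×10⁻⁵ m/K, α₂L₂ = 6.97718×10⁻⁶ m/K → total 4.334018×10⁻⁵ m/K
ΔT = g/(α₁L₁+α₂L₂) = 5.00×10⁻³ / 4.334018×10⁻⁵ = 115.37 K
T = 21.2 + 115.37 = 136.57 °C

T = 137 °C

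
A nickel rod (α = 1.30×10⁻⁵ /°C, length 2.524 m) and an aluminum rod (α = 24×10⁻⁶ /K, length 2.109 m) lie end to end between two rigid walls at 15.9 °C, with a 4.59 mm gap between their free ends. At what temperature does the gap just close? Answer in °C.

T = 70.9 °C

Gap closes when ΔL₁ + ΔL₂ = 4.59 mm = 4.59×10⁻³ m
(α₁L₁ + α₂L₂)ΔT = g
α₁L₁ + α₂L₂ = 1.30×10⁻⁵×2.524 + 24×10⁻⁶×2.109 = 8.3428×10⁻⁵ m/K
ΔT = 4.59×10⁻³ / 8.3428×10⁻⁵ = 55.018 K
T = 15.9 + 55.018 = 70.918 °C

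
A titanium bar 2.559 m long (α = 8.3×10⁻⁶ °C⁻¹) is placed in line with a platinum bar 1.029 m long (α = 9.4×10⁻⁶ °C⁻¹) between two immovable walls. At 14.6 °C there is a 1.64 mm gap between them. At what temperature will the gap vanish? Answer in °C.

T = 67.7 °C

α₁L₁ = 2.12397×10⁻⁵ m/K, α₂L₂ = 9.6726×10⁻⁶ m/K → total 3.09123×10⁻⁵ m/K
ΔT = g/(α₁L₁+α₂L₂) = 1.64×10⁻³ / 3.09123×10⁻⁵ = 53.053 K
T = 14.6 + 53.053 = 67.653 °C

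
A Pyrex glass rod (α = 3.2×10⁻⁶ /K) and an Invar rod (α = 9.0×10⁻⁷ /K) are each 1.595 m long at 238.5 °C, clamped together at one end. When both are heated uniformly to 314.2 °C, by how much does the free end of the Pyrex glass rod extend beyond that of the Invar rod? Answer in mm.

0.278 mm

ΔT = 75.7 K
Pyrex glass: ΔL = 3.2×10⁻⁶ × 1.595 m × 75.7 = 3.8637×10⁻⁴ m = 0.38637 mm
Invar: ΔL = 9.0×10⁻⁷ × 1.595 m × 75.7 = 1.0867×10⁻⁴ m = 0.10867 mm
difference = 0.38637 − 0.10867 = 0.27770 mm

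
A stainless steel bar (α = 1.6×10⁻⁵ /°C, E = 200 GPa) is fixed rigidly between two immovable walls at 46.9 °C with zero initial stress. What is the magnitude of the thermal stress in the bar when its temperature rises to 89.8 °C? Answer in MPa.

Fully constrained: the free strain ε = αΔT is blocked, so σ = Eε = EαΔT.
|ΔT| = 42.9 K
σ = 200×10⁹ × 1.6×10⁻⁵ × 42.9 = 1.37×10⁸ Pa

σ = 137 MPa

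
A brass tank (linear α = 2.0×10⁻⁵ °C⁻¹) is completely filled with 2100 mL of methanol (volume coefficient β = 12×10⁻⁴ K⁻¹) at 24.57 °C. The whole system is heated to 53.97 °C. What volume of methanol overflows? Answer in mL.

The tank also expands: β_container ≈ 3α = 6.0×10⁻⁵ /K
Net overflow = V₀(β_liq − 3α_cont)ΔT
β − 3α = 1.20×10⁻³ − 6.0×10⁻⁵ = 1.14×10⁻³ /K; ΔT = 29.40 K
ΔV = 2100 × 1.14×10⁻³ × 29.40 = 70.4 mL

70.4 mL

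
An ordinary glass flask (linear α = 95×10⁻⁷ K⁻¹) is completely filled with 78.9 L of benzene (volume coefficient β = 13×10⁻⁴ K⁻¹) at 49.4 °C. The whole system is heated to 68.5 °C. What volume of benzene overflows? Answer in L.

1.92 L

The flask also expands: β_container ≈ 3α = 2.85×10⁻⁵ /K
Net overflow = V₀(β_liq − 3α_cont)ΔT
β − 3α = 1.30×10⁻³ − 2.85×10⁻⁵ = 1.2715×10⁻³ /K; ΔT = 19.1 K
ΔV = 78.9 × 1.2715×10⁻³ × 19.1 = 1.92 L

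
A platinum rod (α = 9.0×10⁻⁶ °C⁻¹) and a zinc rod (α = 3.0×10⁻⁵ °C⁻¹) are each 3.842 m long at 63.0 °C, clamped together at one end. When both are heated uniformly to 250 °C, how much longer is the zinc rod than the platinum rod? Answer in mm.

15.1 mm

ΔT = 187.0 K
platinum: ΔL = 9.0×10⁻⁶ × 3.842 m × 187.0 = 6.4661×10⁻³ m = 6.4661 mm
zinc: ΔL = 3.0×10⁻⁵ × 3.842 m × 187.0 = 2.1554×10⁻² m = 21.554 mm
difference = 21.554 − 6.4661 = 15.0879 mm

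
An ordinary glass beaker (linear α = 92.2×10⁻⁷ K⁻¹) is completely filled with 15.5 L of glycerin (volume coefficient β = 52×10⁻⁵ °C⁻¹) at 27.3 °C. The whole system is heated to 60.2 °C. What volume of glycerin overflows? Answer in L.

0.251 L

The beaker also expands: β_container ≈ 3α = 2.766×10⁻⁵ /K
Net overflow = V₀(β_liq − 3α_cont)ΔT
β − 3α = 5.20×10⁻⁴ − 2.766×10⁻⁵ = 4.9234×10⁻⁴ /K; ΔT = 32.9 K
ΔV = 15.5 × 4.9234×10⁻⁴ × 32.9 = 0.251 L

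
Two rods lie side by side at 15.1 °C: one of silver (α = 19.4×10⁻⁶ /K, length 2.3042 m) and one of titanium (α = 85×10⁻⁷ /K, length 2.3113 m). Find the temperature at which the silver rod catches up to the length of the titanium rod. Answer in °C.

T = 298.5 °C

L₁(1 + α₁ΔT) = L₂(1 + α₂ΔT) ⇒ ΔT = (L₂ − L₁)/(α₁L₁ − α₂L₂)
L₂ − L₁ = 2.3113 − 2.3042 = 7.10×10⁻³ m
α₁L₁ − α₂L₂ = 19.4×10⁻⁶×2.3042 − 85×10⁻⁷×2.3113 = 2.505543×10⁻⁵ m/K
ΔT = 7.10×10⁻³ / 2.505543×10⁻⁵ = 283.372 K
T = 15.1 + 283.372 = 298.472 °C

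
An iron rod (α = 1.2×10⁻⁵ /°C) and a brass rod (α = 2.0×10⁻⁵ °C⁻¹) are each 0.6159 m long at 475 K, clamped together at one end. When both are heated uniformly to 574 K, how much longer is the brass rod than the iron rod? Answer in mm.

ΔT = 99 K
iron: ΔL = 1.2×10⁻⁵ × 0.6159 m × 99 = 7.3169×10⁻⁴ m = 0.73169 mm
brass: ΔL = 2.0×10⁻⁵ × 0.6159 m × 99 = 1.2195×10⁻³ m = 1.2195 mm
difference = 1.2195 − 0.73169 = 0.48781 mm

0.488 mm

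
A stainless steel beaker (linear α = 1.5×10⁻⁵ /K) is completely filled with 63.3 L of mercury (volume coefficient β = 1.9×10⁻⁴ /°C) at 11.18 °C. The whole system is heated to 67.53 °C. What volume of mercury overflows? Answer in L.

The beaker also expands: β_container ≈ 3α = 4.5×10⁻⁵ /K
Net overflow = V₀(β_liq − 3α_cont)ΔT
β − 3α = 1.90×10⁻⁴ − 4.5×10⁻⁵ = 1.45×10⁻⁴ /K; ΔT = 56.35 K
ΔV = 63.3 × 1.45×10⁻⁴ × 56.35 = 0.517 L

0.517 L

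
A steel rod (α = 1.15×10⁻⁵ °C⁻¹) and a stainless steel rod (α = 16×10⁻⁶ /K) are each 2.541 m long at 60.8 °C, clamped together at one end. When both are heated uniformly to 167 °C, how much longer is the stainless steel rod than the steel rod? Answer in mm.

ΔT = 106.2 K
steel: ΔL = 1.15×10⁻⁵ × 2.541 m × 106.2 = 3.1033×10⁻³ m = 3.1033 mm
stainless steel: ΔL = 16×10⁻⁶ × 2.541 m × 106.2 = 4.3177×10⁻³ m = 4.3177 mm
difference = 4.3177 − 3.1033 = 1.2144 mm

1.21 mm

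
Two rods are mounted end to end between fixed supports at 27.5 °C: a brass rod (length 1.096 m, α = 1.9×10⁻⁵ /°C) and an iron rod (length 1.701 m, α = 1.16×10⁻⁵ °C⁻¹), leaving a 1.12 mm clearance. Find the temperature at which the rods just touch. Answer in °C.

T = 55.1 °C

Gap closes when ΔL₁ + ΔL₂ = 1.12 mm = 1.12×10⁻³ m
(α₁L₁ + α₂L₂)ΔT = g
α₁L₁ + α₂L₂ = 1.9×10⁻⁵×1.096 + 1.16×10⁻⁵×1.701 = 4.05556×10⁻⁵ m/K
ΔT = 1.12×10⁻³ / 4.05556×10⁻⁵ = 27.616 K
T = 27.5 + 27.616 = 55.116 °C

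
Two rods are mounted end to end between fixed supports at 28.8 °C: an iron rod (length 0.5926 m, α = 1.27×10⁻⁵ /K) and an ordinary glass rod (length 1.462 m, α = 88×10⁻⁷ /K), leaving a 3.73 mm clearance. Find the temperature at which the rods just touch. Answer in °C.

T = 212 °C

α₁L₁ = 7.52602×10⁻⁶ m/K, α₂L₂ = 1.28656×10⁻⁵ m/K → total 2.039162×10⁻⁵ m/K
ΔT = g/(α₁L₁+α₂L₂) = 3.73×10⁻³ / 2.039162×10⁻⁵ = 182.92 K
T = 28.8 + 182.92 = 211.72 °C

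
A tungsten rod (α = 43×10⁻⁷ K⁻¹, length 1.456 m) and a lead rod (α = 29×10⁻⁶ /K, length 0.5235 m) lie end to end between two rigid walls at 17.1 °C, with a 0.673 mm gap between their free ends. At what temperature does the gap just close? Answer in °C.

T = 48.5 °C

α₁L₁ = 6.2608×10⁻⁶ m/K, α₂L₂ = 1.51815×10⁻⁵ m/K → total 2.14423×10⁻⁵ m/K
ΔT = g/(α₁L₁+α₂L₂) = 6.73×10⁻⁴ / 2.14423×10⁻⁵ = 31.387 K
T = 17.1 + 31.387 = 48.487 °C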